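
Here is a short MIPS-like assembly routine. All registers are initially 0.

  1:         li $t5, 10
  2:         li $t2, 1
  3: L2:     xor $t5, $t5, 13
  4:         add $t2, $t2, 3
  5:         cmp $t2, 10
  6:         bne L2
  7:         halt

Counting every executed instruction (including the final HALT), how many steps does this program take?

$t5=10
$t2=1
$t5=10^13=7
$t2=1+3=4
cmp $t2, 10  (cmp 4,10)
bne L2: taken
$t5=7^13=10
$t2=4+3=7
cmp $t2, 10  (cmp 7,10)
bne L2: taken
$t5=10^13=7
$t2=7+3=10
cmp $t2, 10  (cmp 10,10)
bne L2: not taken
halt.
Total executed instructions: 15.

15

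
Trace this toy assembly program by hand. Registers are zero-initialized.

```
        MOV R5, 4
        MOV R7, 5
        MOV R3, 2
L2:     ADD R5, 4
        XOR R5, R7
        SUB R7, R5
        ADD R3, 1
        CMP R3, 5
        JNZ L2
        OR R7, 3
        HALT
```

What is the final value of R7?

after MOV R5, 4: R5=4
after MOV R7, 5: R7=5
after MOV R3, 2: R3=2
after ADD R5, 4: R5=4+4=8
after XOR R5, R7: R5=8^5=13
after SUB R7, R5: R7=5-13=-8
after ADD R3, 1: R3=2+1=3
CMP R3, 5  (cmp 3,5)
JNZ L2: taken
after ADD R5, 4: R5=13+4=17
after XOR R5, R7: R5=17^(-8)=-23
after SUB R7, R5: R7=(-8)-(-23)=15
after ADD R3, 1: R3=3+1=4
CMP R3, 5  (cmp 4,5)
JNZ L2: taken
after ADD R5, 4: R5=(-23)+4=-19
after XOR R5, R7: R5=(-19)^15=-30
after SUB R7, R5: R7=15-(-30)=45
after ADD R3, 1: R3=4+1=5
CMP R3, 5  (cmp 5,5)
JNZ L2: not taken
after OR R7, 3: R7=45|3=47
halt.

47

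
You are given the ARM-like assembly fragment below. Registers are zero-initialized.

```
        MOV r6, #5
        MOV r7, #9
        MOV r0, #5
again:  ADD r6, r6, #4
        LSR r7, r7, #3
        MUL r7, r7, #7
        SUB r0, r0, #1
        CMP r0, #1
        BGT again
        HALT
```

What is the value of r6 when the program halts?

after MOV r6, #5: r6=5
after MOV r7, #9: r7=9
after MOV r0, #5: r0=5
after ADD r6, r6, #4: r6=5+4=9
after LSR r7, r7, #3: r7=9>>3=1
after MUL r7, r7, #7: r7=1*7=7
after SUB r0, r0, #1: r0=5-1=4
CMP r0, #1  (cmp 4,1)
BGT again: taken
after ADD r6, r6, #4: r6=9+4=13
after LSR r7, r7, #3: r7=7>>3=0
after MUL r7, r7, #7: r7=0*7=0
after SUB r0, r0, #1: r0=4-1=3
CMP r0, #1  (cmp 3,1)
BGT again: taken
after ADD r6, r6, #4: r6=13+4=17
after LSR r7, r7, #3: r7=0>>3=0
after MUL r7, r7, #7: r7=0*7=0
after SUB r0, r0, #1: r0=3-1=2
CMP r0, #1  (cmp 2,1)
BGT again: taken
after ADD r6, r6, #4: r6=17+4=21
after LSR r7, r7, #3: r7=0>>3=0
after MUL r7, r7, #7: r7=0*7=0
after SUB r0, r0, #1: r0=2-1=1
CMP r0, #1  (cmp 1,1)
BGT again: not taken
halt.

21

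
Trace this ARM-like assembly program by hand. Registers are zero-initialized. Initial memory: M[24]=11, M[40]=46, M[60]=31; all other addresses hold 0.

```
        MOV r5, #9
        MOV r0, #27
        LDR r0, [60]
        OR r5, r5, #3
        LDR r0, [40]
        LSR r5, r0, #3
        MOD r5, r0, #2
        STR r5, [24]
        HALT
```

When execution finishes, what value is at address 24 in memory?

after MOV r5, #9: r5=9
after MOV r0, #27: r0=27
after LDR r0, [60]: r0=M[60]=31
after OR r5, r5, #3: r5=9|3=11
after LDR r0, [40]: r0=M[40]=46
after LSR r5, r0, #3: r5=46>>3=5
after MOD r5, r0, #2: r5=46%2=0
STR r5, [24] → M[24]=0
halt.

0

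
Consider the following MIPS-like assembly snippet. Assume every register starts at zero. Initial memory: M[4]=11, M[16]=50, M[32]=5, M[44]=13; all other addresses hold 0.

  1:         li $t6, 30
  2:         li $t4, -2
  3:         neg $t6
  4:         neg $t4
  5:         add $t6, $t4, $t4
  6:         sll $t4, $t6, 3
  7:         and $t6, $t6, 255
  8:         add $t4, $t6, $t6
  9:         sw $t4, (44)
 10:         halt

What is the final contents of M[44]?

after li $t6, 30: $t6=30
after li $t4, -2: $t4=-2
after neg $t6: $t6=-(30)=-30
after neg $t4: $t4=-(-2)=2
after add $t6, $t4, $t4: $t6=2+2=4
after sll $t4, $t6, 3: $t4=4<<3=32
after and $t6, $t6, 255: $t6=4&255=4
after add $t4, $t6, $t6: $t4=4+4=8
sw $t4, (44) → M[44]=8
halt.

8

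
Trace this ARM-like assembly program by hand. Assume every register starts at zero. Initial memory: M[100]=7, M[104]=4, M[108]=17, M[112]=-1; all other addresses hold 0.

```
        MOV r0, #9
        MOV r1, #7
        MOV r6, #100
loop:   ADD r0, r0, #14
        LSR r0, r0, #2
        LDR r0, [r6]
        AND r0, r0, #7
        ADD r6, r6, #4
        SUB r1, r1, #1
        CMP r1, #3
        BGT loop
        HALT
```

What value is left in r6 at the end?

r0=9
r1=7
r6=100
r0=9+14=23
r0=23>>2=5
r0=M[100]=7
r0=7&7=7
r6=100+4=104
r1=7-1=6
CMP r1, #3  (cmp 6,3)
BGT loop: taken
r0=7+14=21
r0=21>>2=5
r0=M[104]=4
r0=4&7=4
r6=104+4=108
r1=6-1=5
CMP r1, #3  (cmp 5,3)
BGT loop: taken
r0=4+14=18
r0=18>>2=4
r0=M[108]=17
r0=17&7=1
r6=108+4=112
r1=5-1=4
CMP r1, #3  (cmp 4,3)
BGT loop: taken
r0=1+14=15
r0=15>>2=3
r0=M[112]=-1
r0=(-1)&7=7
r6=112+4=116
r1=4-1=3
CMP r1, #3  (cmp 3,3)
BGT loop: not taken
halt.

116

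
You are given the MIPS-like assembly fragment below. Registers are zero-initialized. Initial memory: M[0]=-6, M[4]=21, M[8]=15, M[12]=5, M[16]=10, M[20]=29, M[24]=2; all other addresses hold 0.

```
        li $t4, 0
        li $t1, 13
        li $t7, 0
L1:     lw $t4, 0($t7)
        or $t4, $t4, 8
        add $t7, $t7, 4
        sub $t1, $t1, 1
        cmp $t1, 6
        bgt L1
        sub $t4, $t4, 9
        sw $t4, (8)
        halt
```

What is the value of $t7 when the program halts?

28

after li $t4, 0: $t4=0
after li $t1, 13: $t1=13
after li $t7, 0: $t7=0
after lw $t4, 0($t7): $t4=M[0]=-6
after or $t4, $t4, 8: $t4=(-6)|8=-6
after add $t7, $t7, 4: $t7=0+4=4
after sub $t1, $t1, 1: $t1=13-1=12
cmp $t1, 6  (cmp 12,6)
bgt L1: taken
after lw $t4, 0($t7): $t4=M[4]=21
after or $t4, $t4, 8: $t4=21|8=29
after add $t7, $t7, 4: $t7=4+4=8
after sub $t1, $t1, 1: $t1=12-1=11
cmp $t1, 6  (cmp 11,6)
bgt L1: taken
after lw $t4, 0($t7): $t4=M[8]=15
after or $t4, $t4, 8: $t4=15|8=15
after add $t7, $t7, 4: $t7=8+4=12
after sub $t1, $t1, 1: $t1=11-1=10
cmp $t1, 6  (cmp 10,6)
bgt L1: taken
after lw $t4, 0($t7): $t4=M[12]=5
after or $t4, $t4, 8: $t4=5|8=13
after add $t7, $t7, 4: $t7=12+4=16
after sub $t1, $t1, 1: $t1=10-1=9
cmp $t1, 6  (cmp 9,6)
bgt L1: taken
after lw $t4, 0($t7): $t4=M[16]=10
after or $t4, $t4, 8: $t4=10|8=10
after add $t7, $t7, 4: $t7=16+4=20
after sub $t1, $t1, 1: $t1=9-1=8
cmp $t1, 6  (cmp 8,6)
bgt L1: taken
after lw $t4, 0($t7): $t4=M[20]=29
after or $t4, $t4, 8: $t4=29|8=29
after add $t7, $t7, 4: $t7=20+4=24
after sub $t1, $t1, 1: $t1=8-1=7
cmp $t1, 6  (cmp 7,6)
bgt L1: taken
after lw $t4, 0($t7): $t4=M[24]=2
after or $t4, $t4, 8: $t4=2|8=10
after add $t7, $t7, 4: $t7=24+4=28
after sub $t1, $t1, 1: $t1=7-1=6
cmp $t1, 6  (cmp 6,6)
bgt L1: not taken
after sub $t4, $t4, 9: $t4=10-9=1
sw $t4, (8) → M[8]=1
halt.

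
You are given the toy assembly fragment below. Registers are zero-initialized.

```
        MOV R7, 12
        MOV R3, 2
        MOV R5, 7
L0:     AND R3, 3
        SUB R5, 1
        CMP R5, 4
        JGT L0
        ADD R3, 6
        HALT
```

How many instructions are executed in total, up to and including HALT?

R7=12
R3=2
R5=7
R3=2&3=2
R5=7-1=6
CMP R5, 4  (cmp 6,4)
JGT L0: taken
R3=2&3=2
R5=6-1=5
CMP R5, 4  (cmp 5,4)
JGT L0: taken
R3=2&3=2
R5=5-1=4
CMP R5, 4  (cmp 4,4)
JGT L0: not taken
R3=2+6=8
halt.
Total executed instructions: 17.

17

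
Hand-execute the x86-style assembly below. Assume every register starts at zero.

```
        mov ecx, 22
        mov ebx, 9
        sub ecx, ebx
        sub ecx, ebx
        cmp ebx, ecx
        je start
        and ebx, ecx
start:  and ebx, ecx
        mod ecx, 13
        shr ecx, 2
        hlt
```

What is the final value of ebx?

mov ecx, 22 → ecx=22
mov ebx, 9 → ebx=9
sub ecx, ebx → ecx=22-9=13
sub ecx, ebx → ecx=13-9=4
cmp ebx, ecx  (cmp 9,4)
je start: not taken
and ebx, ecx → ebx=9&4=0
and ebx, ecx → ebx=0&4=0
mod ecx, 13 → ecx=4%13=4
shr ecx, 2 → ecx=4>>2=1
halt.

0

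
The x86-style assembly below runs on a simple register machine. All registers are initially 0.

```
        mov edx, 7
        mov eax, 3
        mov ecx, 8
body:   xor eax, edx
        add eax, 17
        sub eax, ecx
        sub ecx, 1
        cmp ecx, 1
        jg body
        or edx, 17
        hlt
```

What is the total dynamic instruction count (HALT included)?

47

after mov edx, 7: edx=7
after mov eax, 3: eax=3
after mov ecx, 8: ecx=8
after xor eax, edx: eax=3^7=4
after add eax, 17: eax=4+17=21
after sub eax, ecx: eax=21-8=13
after sub ecx, 1: ecx=8-1=7
cmp ecx, 1  (cmp 7,1)
jg body: taken
after xor eax, edx: eax=13^7=10
after add eax, 17: eax=10+17=27
after sub eax, ecx: eax=27-7=20
after sub ecx, 1: ecx=7-1=6
cmp ecx, 1  (cmp 6,1)
jg body: taken
after xor eax, edx: eax=20^7=19
after add eax, 17: eax=19+17=36
after sub eax, ecx: eax=36-6=30
after sub ecx, 1: ecx=6-1=5
cmp ecx, 1  (cmp 5,1)
jg body: taken
after xor eax, edx: eax=30^7=25
after add eax, 17: eax=25+17=42
after sub eax, ecx: eax=42-5=37
after sub ecx, 1: ecx=5-1=4
cmp ecx, 1  (cmp 4,1)
jg body: taken
after xor eax, edx: eax=37^7=34
after add eax, 17: eax=34+17=51
after sub eax, ecx: eax=51-4=47
after sub ecx, 1: ecx=4-1=3
cmp ecx, 1  (cmp 3,1)
jg body: taken
after xor eax, edx: eax=47^7=40
after add eax, 17: eax=40+17=57
after sub eax, ecx: eax=57-3=54
after sub ecx, 1: ecx=3-1=2
cmp ecx, 1  (cmp 2,1)
jg body: taken
after xor eax, edx: eax=54^7=49
after add eax, 17: eax=49+17=66
after sub eax, ecx: eax=66-2=64
after sub ecx, 1: ecx=2-1=1
cmp ecx, 1  (cmp 1,1)
jg body: not taken
after or edx, 17: edx=7|17=23
halt.
Total executed instructions: 47.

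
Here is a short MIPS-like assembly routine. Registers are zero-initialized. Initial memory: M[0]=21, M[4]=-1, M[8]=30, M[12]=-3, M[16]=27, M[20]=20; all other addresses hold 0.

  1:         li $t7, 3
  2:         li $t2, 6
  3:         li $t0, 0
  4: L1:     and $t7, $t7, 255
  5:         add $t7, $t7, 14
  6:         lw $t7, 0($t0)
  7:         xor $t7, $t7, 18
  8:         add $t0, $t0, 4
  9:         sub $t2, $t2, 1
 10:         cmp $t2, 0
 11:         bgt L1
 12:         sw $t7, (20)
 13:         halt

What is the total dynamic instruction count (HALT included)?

li $t7, 3 → $t7=3
li $t2, 6 → $t2=6
li $t0, 0 → $t0=0
and $t7, $t7, 255 → $t7=3&255=3
add $t7, $t7, 14 → $t7=3+14=17
lw $t7, 0($t0) → $t7=M[0]=21
xor $t7, $t7, 18 → $t7=21^18=7
add $t0, $t0, 4 → $t0=0+4=4
sub $t2, $t2, 1 → $t2=6-1=5
cmp $t2, 0  (cmp 5,0)
bgt L1: taken
and $t7, $t7, 255 → $t7=7&255=7
add $t7, $t7, 14 → $t7=7+14=21
lw $t7, 0($t0) → $t7=M[4]=-1
xor $t7, $t7, 18 → $t7=(-1)^18=-19
add $t0, $t0, 4 → $t0=4+4=8
sub $t2, $t2, 1 → $t2=5-1=4
cmp $t2, 0  (cmp 4,0)
bgt L1: taken
and $t7, $t7, 255 → $t7=(-19)&255=237
add $t7, $t7, 14 → $t7=237+14=251
lw $t7, 0($t0) → $t7=M[8]=30
xor $t7, $t7, 18 → $t7=30^18=12
add $t0, $t0, 4 → $t0=8+4=12
sub $t2, $t2, 1 → $t2=4-1=3
cmp $t2, 0  (cmp 3,0)
bgt L1: taken
and $t7, $t7, 255 → $t7=12&255=12
add $t7, $t7, 14 → $t7=12+14=26
lw $t7, 0($t0) → $t7=M[12]=-3
xor $t7, $t7, 18 → $t7=(-3)^18=-17
add $t0, $t0, 4 → $t0=12+4=16
sub $t2, $t2, 1 → $t2=3-1=2
cmp $t2, 0  (cmp 2,0)
bgt L1: taken
and $t7, $t7, 255 → $t7=(-17)&255=239
add $t7, $t7, 14 → $t7=239+14=253
lw $t7, 0($t0) → $t7=M[16]=27
xor $t7, $t7, 18 → $t7=27^18=9
add $t0, $t0, 4 → $t0=16+4=20
sub $t2, $t2, 1 → $t2=2-1=1
cmp $t2, 0  (cmp 1,0)
bgt L1: taken
and $t7, $t7, 255 → $t7=9&255=9
add $t7, $t7, 14 → $t7=9+14=23
lw $t7, 0($t0) → $t7=M[20]=20
xor $t7, $t7, 18 → $t7=20^18=6
add $t0, $t0, 4 → $t0=20+4=24
sub $t2, $t2, 1 → $t2=1-1=0
cmp $t2, 0  (cmp 0,0)
bgt L1: not taken
sw $t7, (20) → M[20]=6
halt.
Total executed instructions: 53.

53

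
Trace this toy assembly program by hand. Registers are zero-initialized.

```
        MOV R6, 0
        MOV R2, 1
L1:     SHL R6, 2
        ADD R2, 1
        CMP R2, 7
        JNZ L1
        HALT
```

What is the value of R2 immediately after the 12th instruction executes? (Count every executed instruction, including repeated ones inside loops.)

after MOV R6, 0: R6=0
after MOV R2, 1: R2=1
after SHL R6, 2: R6=0<<2=0
after ADD R2, 1: R2=1+1=2
CMP R2, 7  (cmp 2,7)
JNZ L1: taken
after SHL R6, 2: R6=0<<2=0
after ADD R2, 1: R2=2+1=3
CMP R2, 7  (cmp 3,7)
JNZ L1: taken
after SHL R6, 2: R6=0<<2=0
after ADD R2, 1: R2=3+1=4
After step 12: R2 = 4.

4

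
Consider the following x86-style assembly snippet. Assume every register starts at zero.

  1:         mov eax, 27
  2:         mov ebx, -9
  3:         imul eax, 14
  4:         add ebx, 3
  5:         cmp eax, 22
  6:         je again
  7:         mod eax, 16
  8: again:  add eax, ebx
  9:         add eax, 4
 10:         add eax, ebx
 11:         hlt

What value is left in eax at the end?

after mov eax, 27: eax=27
after mov ebx, -9: ebx=-9
after imul eax, 14: eax=27*14=378
after add ebx, 3: ebx=(-9)+3=-6
cmp eax, 22  (cmp 378,22)
je again: not taken
after mod eax, 16: eax=378%16=10
after add eax, ebx: eax=10+(-6)=4
after add eax, 4: eax=4+4=8
after add eax, ebx: eax=8+(-6)=2
halt.

2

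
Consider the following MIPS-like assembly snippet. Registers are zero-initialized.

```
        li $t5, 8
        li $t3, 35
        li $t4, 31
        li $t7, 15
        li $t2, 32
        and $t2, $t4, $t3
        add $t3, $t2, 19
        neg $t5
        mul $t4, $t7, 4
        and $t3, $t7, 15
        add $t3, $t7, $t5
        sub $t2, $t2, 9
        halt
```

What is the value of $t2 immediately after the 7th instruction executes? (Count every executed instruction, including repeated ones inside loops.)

3

li $t5, 8 → $t5=8
li $t3, 35 → $t3=35
li $t4, 31 → $t4=31
li $t7, 15 → $t7=15
li $t2, 32 → $t2=32
and $t2, $t4, $t3 → $t2=31&35=3
add $t3, $t2, 19 → $t3=3+19=22
After step 7: $t2 = 3.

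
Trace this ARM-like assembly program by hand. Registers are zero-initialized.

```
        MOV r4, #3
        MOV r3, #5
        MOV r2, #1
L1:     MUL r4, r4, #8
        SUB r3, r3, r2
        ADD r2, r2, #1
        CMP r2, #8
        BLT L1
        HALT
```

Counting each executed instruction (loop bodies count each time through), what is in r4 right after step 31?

786432

MOV r4, #3 → r4=3
MOV r3, #5 → r3=5
MOV r2, #1 → r2=1
MUL r4, r4, #8 → r4=3*8=24
SUB r3, r3, r2 → r3=5-1=4
ADD r2, r2, #1 → r2=1+1=2
CMP r2, #8  (cmp 2,8)
BLT L1: taken
MUL r4, r4, #8 → r4=24*8=192
SUB r3, r3, r2 → r3=4-2=2
ADD r2, r2, #1 → r2=2+1=3
CMP r2, #8  (cmp 3,8)
BLT L1: taken
MUL r4, r4, #8 → r4=192*8=1536
SUB r3, r3, r2 → r3=2-3=-1
ADD r2, r2, #1 → r2=3+1=4
CMP r2, #8  (cmp 4,8)
BLT L1: taken
MUL r4, r4, #8 → r4=1536*8=12288
SUB r3, r3, r2 → r3=(-1)-4=-5
ADD r2, r2, #1 → r2=4+1=5
CMP r2, #8  (cmp 5,8)
BLT L1: taken
MUL r4, r4, #8 → r4=12288*8=98304
SUB r3, r3, r2 → r3=(-5)-5=-10
ADD r2, r2, #1 → r2=5+1=6
CMP r2, #8  (cmp 6,8)
BLT L1: taken
MUL r4, r4, #8 → r4=98304*8=786432
SUB r3, r3, r2 → r3=(-10)-6=-16
ADD r2, r2, #1 → r2=6+1=7
After step 31: r4 = 786432.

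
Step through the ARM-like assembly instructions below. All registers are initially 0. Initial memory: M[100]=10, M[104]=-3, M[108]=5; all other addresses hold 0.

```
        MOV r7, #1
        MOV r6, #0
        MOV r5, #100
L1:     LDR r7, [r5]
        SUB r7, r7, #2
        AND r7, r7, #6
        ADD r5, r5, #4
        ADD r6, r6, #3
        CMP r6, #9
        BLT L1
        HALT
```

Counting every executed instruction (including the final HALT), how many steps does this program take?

25

r7=1
r6=0
r5=100
r7=M[100]=10
r7=10-2=8
r7=8&6=0
r5=100+4=104
r6=0+3=3
CMP r6, #9  (cmp 3,9)
BLT L1: taken
r7=M[104]=-3
r7=(-3)-2=-5
r7=(-5)&6=2
r5=104+4=108
r6=3+3=6
CMP r6, #9  (cmp 6,9)
BLT L1: taken
r7=M[108]=5
r7=5-2=3
r7=3&6=2
r5=108+4=112
r6=6+3=9
CMP r6, #9  (cmp 9,9)
BLT L1: not taken
halt.
Total executed instructions: 25.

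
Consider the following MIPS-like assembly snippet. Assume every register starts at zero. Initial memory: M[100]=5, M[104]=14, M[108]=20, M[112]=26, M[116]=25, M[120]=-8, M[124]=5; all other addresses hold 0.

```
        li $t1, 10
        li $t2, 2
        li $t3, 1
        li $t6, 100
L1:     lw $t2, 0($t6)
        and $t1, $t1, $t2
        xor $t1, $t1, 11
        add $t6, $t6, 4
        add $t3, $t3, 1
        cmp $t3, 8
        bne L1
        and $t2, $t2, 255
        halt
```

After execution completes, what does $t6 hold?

$t1=10
$t2=2
$t3=1
$t6=100
$t2=M[100]=5
$t1=10&5=0
$t1=0^11=11
$t6=100+4=104
$t3=1+1=2
cmp $t3, 8  (cmp 2,8)
bne L1: taken
$t2=M[104]=14
$t1=11&14=10
$t1=10^11=1
$t6=104+4=108
$t3=2+1=3
cmp $t3, 8  (cmp 3,8)
bne L1: taken
$t2=M[108]=20
$t1=1&20=0
$t1=0^11=11
$t6=108+4=112
$t3=3+1=4
cmp $t3, 8  (cmp 4,8)
bne L1: taken
$t2=M[112]=26
$t1=11&26=10
$t1=10^11=1
$t6=112+4=116
$t3=4+1=5
cmp $t3, 8  (cmp 5,8)
bne L1: taken
$t2=M[116]=25
$t1=1&25=1
$t1=1^11=10
$t6=116+4=120
$t3=5+1=6
cmp $t3, 8  (cmp 6,8)
bne L1: taken
$t2=M[120]=-8
$t1=10&(-8)=8
$t1=8^11=3
$t6=120+4=124
$t3=6+1=7
cmp $t3, 8  (cmp 7,8)
bne L1: taken
$t2=M[124]=5
$t1=3&5=1
$t1=1^11=10
$t6=124+4=128
$t3=7+1=8
cmp $t3, 8  (cmp 8,8)
bne L1: not taken
$t2=5&255=5
halt.

128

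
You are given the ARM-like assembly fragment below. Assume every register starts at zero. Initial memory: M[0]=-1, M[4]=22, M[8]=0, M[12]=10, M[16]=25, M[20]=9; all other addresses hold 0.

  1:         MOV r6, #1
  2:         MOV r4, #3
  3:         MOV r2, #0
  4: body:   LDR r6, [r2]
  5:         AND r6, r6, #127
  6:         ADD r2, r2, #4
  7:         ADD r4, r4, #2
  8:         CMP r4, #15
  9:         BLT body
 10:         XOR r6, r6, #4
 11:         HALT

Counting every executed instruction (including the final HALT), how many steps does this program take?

41

MOV r6, #1 → r6=1
MOV r4, #3 → r4=3
MOV r2, #0 → r2=0
LDR r6, [r2] → r6=M[0]=-1
AND r6, r6, #127 → r6=(-1)&127=127
ADD r2, r2, #4 → r2=0+4=4
ADD r4, r4, #2 → r4=3+2=5
CMP r4, #15  (cmp 5,15)
BLT body: taken
LDR r6, [r2] → r6=M[4]=22
AND r6, r6, #127 → r6=22&127=22
ADD r2, r2, #4 → r2=4+4=8
ADD r4, r4, #2 → r4=5+2=7
CMP r4, #15  (cmp 7,15)
BLT body: taken
LDR r6, [r2] → r6=M[8]=0
AND r6, r6, #127 → r6=0&127=0
ADD r2, r2, #4 → r2=8+4=12
ADD r4, r4, #2 → r4=7+2=9
CMP r4, #15  (cmp 9,15)
BLT body: taken
LDR r6, [r2] → r6=M[12]=10
AND r6, r6, #127 → r6=10&127=10
ADD r2, r2, #4 → r2=12+4=16
ADD r4, r4, #2 → r4=9+2=11
CMP r4, #15  (cmp 11,15)
BLT body: taken
LDR r6, [r2] → r6=M[16]=25
AND r6, r6, #127 → r6=25&127=25
ADD r2, r2, #4 → r2=16+4=20
ADD r4, r4, #2 → r4=11+2=13
CMP r4, #15  (cmp 13,15)
BLT body: taken
LDR r6, [r2] → r6=M[20]=9
AND r6, r6, #127 → r6=9&127=9
ADD r2, r2, #4 → r2=20+4=24
ADD r4, r4, #2 → r4=13+2=15
CMP r4, #15  (cmp 15,15)
BLT body: not taken
XOR r6, r6, #4 → r6=9^4=13
halt.
Total executed instructions: 41.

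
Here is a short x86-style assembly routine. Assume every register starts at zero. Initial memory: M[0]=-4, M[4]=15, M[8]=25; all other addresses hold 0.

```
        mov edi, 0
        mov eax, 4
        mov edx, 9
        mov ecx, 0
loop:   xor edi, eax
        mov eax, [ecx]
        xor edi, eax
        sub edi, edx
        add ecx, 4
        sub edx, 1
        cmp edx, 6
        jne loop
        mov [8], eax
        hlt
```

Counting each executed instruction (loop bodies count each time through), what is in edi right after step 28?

mov edi, 0 → edi=0
mov eax, 4 → eax=4
mov edx, 9 → edx=9
mov ecx, 0 → ecx=0
xor edi, eax → edi=0^4=4
mov eax, [ecx] → eax=M[0]=-4
xor edi, eax → edi=4^(-4)=-8
sub edi, edx → edi=(-8)-9=-17
add ecx, 4 → ecx=0+4=4
sub edx, 1 → edx=9-1=8
cmp edx, 6  (cmp 8,6)
jne loop: taken
xor edi, eax → edi=(-17)^(-4)=19
mov eax, [ecx] → eax=M[4]=15
xor edi, eax → edi=19^15=28
sub edi, edx → edi=28-8=20
add ecx, 4 → ecx=4+4=8
sub edx, 1 → edx=8-1=7
cmp edx, 6  (cmp 7,6)
jne loop: taken
xor edi, eax → edi=20^15=27
mov eax, [ecx] → eax=M[8]=25
xor edi, eax → edi=27^25=2
sub edi, edx → edi=2-7=-5
add ecx, 4 → ecx=8+4=12
sub edx, 1 → edx=7-1=6
cmp edx, 6  (cmp 6,6)
jne loop: not taken
After step 28: edi = -5.

-5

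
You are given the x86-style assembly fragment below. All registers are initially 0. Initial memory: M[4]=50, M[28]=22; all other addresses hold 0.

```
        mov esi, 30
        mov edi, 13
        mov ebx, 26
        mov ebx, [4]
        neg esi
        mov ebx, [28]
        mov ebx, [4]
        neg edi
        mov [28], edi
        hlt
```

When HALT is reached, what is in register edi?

after mov esi, 30: esi=30
after mov edi, 13: edi=13
after mov ebx, 26: ebx=26
after mov ebx, [4]: ebx=M[4]=50
after neg esi: esi=-(30)=-30
after mov ebx, [28]: ebx=M[28]=22
after mov ebx, [4]: ebx=M[4]=50
after neg edi: edi=-(13)=-13
mov [28], edi → M[28]=-13
halt.

-13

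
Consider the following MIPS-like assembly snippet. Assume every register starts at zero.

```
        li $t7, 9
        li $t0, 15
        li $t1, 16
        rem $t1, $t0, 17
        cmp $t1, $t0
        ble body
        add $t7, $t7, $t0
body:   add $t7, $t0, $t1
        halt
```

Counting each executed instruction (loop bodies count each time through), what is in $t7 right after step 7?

30

li $t7, 9 → $t7=9
li $t0, 15 → $t0=15
li $t1, 16 → $t1=16
rem $t1, $t0, 17 → $t1=15%17=15
cmp $t1, $t0  (cmp 15,15)
ble body: taken
add $t7, $t0, $t1 → $t7=15+15=30
After step 7: $t7 = 30.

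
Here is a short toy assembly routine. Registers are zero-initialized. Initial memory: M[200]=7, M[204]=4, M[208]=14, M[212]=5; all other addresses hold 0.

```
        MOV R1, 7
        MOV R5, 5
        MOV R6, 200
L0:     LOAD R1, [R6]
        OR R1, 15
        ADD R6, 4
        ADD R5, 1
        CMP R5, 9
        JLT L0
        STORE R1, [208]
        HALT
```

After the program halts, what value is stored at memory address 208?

MOV R1, 7 → R1=7
MOV R5, 5 → R5=5
MOV R6, 200 → R6=200
LOAD R1, [R6] → R1=M[200]=7
OR R1, 15 → R1=7|15=15
ADD R6, 4 → R6=200+4=204
ADD R5, 1 → R5=5+1=6
CMP R5, 9  (cmp 6,9)
JLT L0: taken
LOAD R1, [R6] → R1=M[204]=4
OR R1, 15 → R1=4|15=15
ADD R6, 4 → R6=204+4=208
ADD R5, 1 → R5=6+1=7
CMP R5, 9  (cmp 7,9)
JLT L0: taken
LOAD R1, [R6] → R1=M[208]=14
OR R1, 15 → R1=14|15=15
ADD R6, 4 → R6=208+4=212
ADD R5, 1 → R5=7+1=8
CMP R5, 9  (cmp 8,9)
JLT L0: taken
LOAD R1, [R6] → R1=M[212]=5
OR R1, 15 → R1=5|15=15
ADD R6, 4 → R6=212+4=216
ADD R5, 1 → R5=8+1=9
CMP R5, 9  (cmp 9,9)
JLT L0: not taken
STORE R1, [208] → M[208]=15
halt.

15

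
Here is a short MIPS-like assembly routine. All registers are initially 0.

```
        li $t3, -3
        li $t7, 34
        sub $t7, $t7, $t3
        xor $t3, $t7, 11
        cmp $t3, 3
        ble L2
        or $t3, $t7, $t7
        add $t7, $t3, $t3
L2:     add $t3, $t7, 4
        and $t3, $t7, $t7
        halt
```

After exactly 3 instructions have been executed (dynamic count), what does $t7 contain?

37

li $t3, -3 → $t3=-3
li $t7, 34 → $t7=34
sub $t7, $t7, $t3 → $t7=34-(-3)=37
After step 3: $t7 = 37.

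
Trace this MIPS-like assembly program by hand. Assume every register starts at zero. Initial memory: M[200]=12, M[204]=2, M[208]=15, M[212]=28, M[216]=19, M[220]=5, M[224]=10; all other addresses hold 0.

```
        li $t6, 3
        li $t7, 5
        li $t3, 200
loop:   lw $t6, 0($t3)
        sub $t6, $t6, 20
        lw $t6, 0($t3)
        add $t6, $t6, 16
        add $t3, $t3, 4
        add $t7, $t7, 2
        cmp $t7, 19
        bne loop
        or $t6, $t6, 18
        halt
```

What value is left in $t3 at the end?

228

li $t6, 3 → $t6=3
li $t7, 5 → $t7=5
li $t3, 200 → $t3=200
lw $t6, 0($t3) → $t6=M[200]=12
sub $t6, $t6, 20 → $t6=12-20=-8
lw $t6, 0($t3) → $t6=M[200]=12
add $t6, $t6, 16 → $t6=12+16=28
add $t3, $t3, 4 → $t3=200+4=204
add $t7, $t7, 2 → $t7=5+2=7
cmp $t7, 19  (cmp 7,19)
bne loop: taken
lw $t6, 0($t3) → $t6=M[204]=2
sub $t6, $t6, 20 → $t6=2-20=-18
lw $t6, 0($t3) → $t6=M[204]=2
add $t6, $t6, 16 → $t6=2+16=18
add $t3, $t3, 4 → $t3=204+4=208
add $t7, $t7, 2 → $t7=7+2=9
cmp $t7, 19  (cmp 9,19)
bne loop: taken
lw $t6, 0($t3) → $t6=M[208]=15
sub $t6, $t6, 20 → $t6=15-20=-5
lw $t6, 0($t3) → $t6=M[208]=15
add $t6, $t6, 16 → $t6=15+16=31
add $t3, $t3, 4 → $t3=208+4=212
add $t7, $t7, 2 → $t7=9+2=11
cmp $t7, 19  (cmp 11,19)
bne loop: taken
lw $t6, 0($t3) → $t6=M[212]=28
sub $t6, $t6, 20 → $t6=28-20=8
lw $t6, 0($t3) → $t6=M[212]=28
add $t6, $t6, 16 → $t6=28+16=44
add $t3, $t3, 4 → $t3=212+4=216
add $t7, $t7, 2 → $t7=11+2=13
cmp $t7, 19  (cmp 13,19)
bne loop: taken
lw $t6, 0($t3) → $t6=M[216]=19
sub $t6, $t6, 20 → $t6=19-20=-1
lw $t6, 0($t3) → $t6=M[216]=19
add $t6, $t6, 16 → $t6=19+16=35
add $t3, $t3, 4 → $t3=216+4=220
add $t7, $t7, 2 → $t7=13+2=15
cmp $t7, 19  (cmp 15,19)
bne loop: taken
lw $t6, 0($t3) → $t6=M[220]=5
sub $t6, $t6, 20 → $t6=5-20=-15
lw $t6, 0($t3) → $t6=M[220]=5
add $t6, $t6, 16 → $t6=5+16=21
add $t3, $t3, 4 → $t3=220+4=224
add $t7, $t7, 2 → $t7=15+2=17
cmp $t7, 19  (cmp 17,19)
bne loop: taken
lw $t6, 0($t3) → $t6=M[224]=10
sub $t6, $t6, 20 → $t6=10-20=-10
lw $t6, 0($t3) → $t6=M[224]=10
add $t6, $t6, 16 → $t6=10+16=26
add $t3, $t3, 4 → $t3=224+4=228
add $t7, $t7, 2 → $t7=17+2=19
cmp $t7, 19  (cmp 19,19)
bne loop: not taken
or $t6, $t6, 18 → $t6=26|18=26
halt.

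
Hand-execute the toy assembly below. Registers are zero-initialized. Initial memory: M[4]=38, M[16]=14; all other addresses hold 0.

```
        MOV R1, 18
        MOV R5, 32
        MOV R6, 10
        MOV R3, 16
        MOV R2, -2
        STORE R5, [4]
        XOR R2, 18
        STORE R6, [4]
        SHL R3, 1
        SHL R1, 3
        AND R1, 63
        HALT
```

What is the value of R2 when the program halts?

MOV R1, 18 → R1=18
MOV R5, 32 → R5=32
MOV R6, 10 → R6=10
MOV R3, 16 → R3=16
MOV R2, -2 → R2=-2
STORE R5, [4] → M[4]=32
XOR R2, 18 → R2=(-2)^18=-20
STORE R6, [4] → M[4]=10
SHL R3, 1 → R3=16<<1=32
SHL R1, 3 → R1=18<<3=144
AND R1, 63 → R1=144&63=16
halt.

-20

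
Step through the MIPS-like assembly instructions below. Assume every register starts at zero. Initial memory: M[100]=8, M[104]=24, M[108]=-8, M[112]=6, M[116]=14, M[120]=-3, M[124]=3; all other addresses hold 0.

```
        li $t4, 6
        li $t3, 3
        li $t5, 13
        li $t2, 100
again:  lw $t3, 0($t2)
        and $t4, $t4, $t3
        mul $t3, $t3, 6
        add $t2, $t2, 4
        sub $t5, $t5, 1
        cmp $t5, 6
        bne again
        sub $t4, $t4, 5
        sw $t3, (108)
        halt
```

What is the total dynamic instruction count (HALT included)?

$t4=6
$t3=3
$t5=13
$t2=100
$t3=M[100]=8
$t4=6&8=0
$t3=8*6=48
$t2=100+4=104
$t5=13-1=12
cmp $t5, 6  (cmp 12,6)
bne again: taken
$t3=M[104]=24
$t4=0&24=0
$t3=24*6=144
$t2=104+4=108
$t5=12-1=11
cmp $t5, 6  (cmp 11,6)
bne again: taken
$t3=M[108]=-8
$t4=0&(-8)=0
$t3=(-8)*6=-48
$t2=108+4=112
$t5=11-1=10
cmp $t5, 6  (cmp 10,6)
bne again: taken
$t3=M[112]=6
$t4=0&6=0
$t3=6*6=36
$t2=112+4=116
$t5=10-1=9
cmp $t5, 6  (cmp 9,6)
bne again: taken
$t3=M[116]=14
$t4=0&14=0
$t3=14*6=84
$t2=116+4=120
$t5=9-1=8
cmp $t5, 6  (cmp 8,6)
bne again: taken
$t3=M[120]=-3
$t4=0&(-3)=0
$t3=(-3)*6=-18
$t2=120+4=124
$t5=8-1=7
cmp $t5, 6  (cmp 7,6)
bne again: taken
$t3=M[124]=3
$t4=0&3=0
$t3=3*6=18
$t2=124+4=128
$t5=7-1=6
cmp $t5, 6  (cmp 6,6)
bne again: not taken
$t4=0-5=-5
sw $t3, (108) → M[108]=18
halt.
Total executed instructions: 56.

56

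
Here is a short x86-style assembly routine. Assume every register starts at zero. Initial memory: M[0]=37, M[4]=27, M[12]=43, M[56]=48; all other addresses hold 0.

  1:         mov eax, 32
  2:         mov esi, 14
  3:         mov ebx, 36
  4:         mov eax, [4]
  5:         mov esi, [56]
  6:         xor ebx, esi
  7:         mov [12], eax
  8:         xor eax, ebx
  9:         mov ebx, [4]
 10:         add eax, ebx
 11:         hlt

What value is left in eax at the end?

42

after mov eax, 32: eax=32
after mov esi, 14: esi=14
after mov ebx, 36: ebx=36
after mov eax, [4]: eax=M[4]=27
after mov esi, [56]: esi=M[56]=48
after xor ebx, esi: ebx=36^48=20
mov [12], eax → M[12]=27
after xor eax, ebx: eax=27^20=15
after mov ebx, [4]: ebx=M[4]=27
after add eax, ebx: eax=15+27=42
halt.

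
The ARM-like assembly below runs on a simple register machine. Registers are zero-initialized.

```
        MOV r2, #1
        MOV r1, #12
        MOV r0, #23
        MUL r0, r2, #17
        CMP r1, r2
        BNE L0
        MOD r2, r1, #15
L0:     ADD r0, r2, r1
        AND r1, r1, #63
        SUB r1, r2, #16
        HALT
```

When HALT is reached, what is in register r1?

r2=1
r1=12
r0=23
r0=1*17=17
CMP r1, r2  (cmp 12,1)
BNE L0: taken
r0=1+12=13
r1=12&63=12
r1=1-16=-15
halt.

-15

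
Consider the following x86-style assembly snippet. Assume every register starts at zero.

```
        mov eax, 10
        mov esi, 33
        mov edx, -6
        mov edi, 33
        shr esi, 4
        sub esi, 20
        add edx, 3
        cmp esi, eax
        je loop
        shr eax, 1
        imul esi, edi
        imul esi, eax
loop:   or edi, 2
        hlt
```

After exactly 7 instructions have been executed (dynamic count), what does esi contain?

after mov eax, 10: eax=10
after mov esi, 33: esi=33
after mov edx, -6: edx=-6
after mov edi, 33: edi=33
after shr esi, 4: esi=33>>4=2
after sub esi, 20: esi=2-20=-18
after add edx, 3: edx=(-6)+3=-3
After step 7: esi = -18.

-18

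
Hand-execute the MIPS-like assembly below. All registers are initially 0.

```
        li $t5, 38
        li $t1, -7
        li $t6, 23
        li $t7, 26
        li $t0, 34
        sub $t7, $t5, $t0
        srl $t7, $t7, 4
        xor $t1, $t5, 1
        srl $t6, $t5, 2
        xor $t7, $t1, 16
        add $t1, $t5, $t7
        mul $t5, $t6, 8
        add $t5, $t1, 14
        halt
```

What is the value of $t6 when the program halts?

after li $t5, 38: $t5=38
after li $t1, -7: $t1=-7
after li $t6, 23: $t6=23
after li $t7, 26: $t7=26
after li $t0, 34: $t0=34
after sub $t7, $t5, $t0: $t7=38-34=4
after srl $t7, $t7, 4: $t7=4>>4=0
after xor $t1, $t5, 1: $t1=38^1=39
after srl $t6, $t5, 2: $t6=38>>2=9
after xor $t7, $t1, 16: $t7=39^16=55
after add $t1, $t5, $t7: $t1=38+55=93
after mul $t5, $t6, 8: $t5=9*8=72
after add $t5, $t1, 14: $t5=93+14=107
halt.

9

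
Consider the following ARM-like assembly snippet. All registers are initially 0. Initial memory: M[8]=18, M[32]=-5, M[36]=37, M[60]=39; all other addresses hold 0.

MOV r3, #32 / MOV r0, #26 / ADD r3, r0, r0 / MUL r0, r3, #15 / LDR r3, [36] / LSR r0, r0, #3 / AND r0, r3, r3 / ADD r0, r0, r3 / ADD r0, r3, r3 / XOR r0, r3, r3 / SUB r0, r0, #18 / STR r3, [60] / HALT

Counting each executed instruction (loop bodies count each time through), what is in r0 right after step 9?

r3=32
r0=26
r3=26+26=52
r0=52*15=780
r3=M[36]=37
r0=780>>3=97
r0=37&37=37
r0=37+37=74
r0=37+37=74
After step 9: r0 = 74.

74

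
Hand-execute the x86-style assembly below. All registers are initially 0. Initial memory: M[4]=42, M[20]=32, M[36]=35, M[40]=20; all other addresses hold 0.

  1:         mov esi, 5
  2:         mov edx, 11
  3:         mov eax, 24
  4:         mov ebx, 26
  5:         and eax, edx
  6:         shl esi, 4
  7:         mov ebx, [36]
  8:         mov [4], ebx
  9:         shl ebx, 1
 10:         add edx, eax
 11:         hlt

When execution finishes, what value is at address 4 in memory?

35

mov esi, 5 → esi=5
mov edx, 11 → edx=11
mov eax, 24 → eax=24
mov ebx, 26 → ebx=26
and eax, edx → eax=24&11=8
shl esi, 4 → esi=5<<4=80
mov ebx, [36] → ebx=M[36]=35
mov [4], ebx → M[4]=35
shl ebx, 1 → ebx=35<<1=70
add edx, eax → edx=11+8=19
halt.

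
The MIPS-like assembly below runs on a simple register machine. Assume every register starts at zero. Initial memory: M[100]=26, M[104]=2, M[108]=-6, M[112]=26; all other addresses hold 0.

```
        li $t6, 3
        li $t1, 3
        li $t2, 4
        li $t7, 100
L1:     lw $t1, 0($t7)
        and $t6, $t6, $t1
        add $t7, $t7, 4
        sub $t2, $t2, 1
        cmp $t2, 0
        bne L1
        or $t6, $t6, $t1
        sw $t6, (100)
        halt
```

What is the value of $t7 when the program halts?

li $t6, 3 → $t6=3
li $t1, 3 → $t1=3
li $t2, 4 → $t2=4
li $t7, 100 → $t7=100
lw $t1, 0($t7) → $t1=M[100]=26
and $t6, $t6, $t1 → $t6=3&26=2
add $t7, $t7, 4 → $t7=100+4=104
sub $t2, $t2, 1 → $t2=4-1=3
cmp $t2, 0  (cmp 3,0)
bne L1: taken
lw $t1, 0($t7) → $t1=M[104]=2
and $t6, $t6, $t1 → $t6=2&2=2
add $t7, $t7, 4 → $t7=104+4=108
sub $t2, $t2, 1 → $t2=3-1=2
cmp $t2, 0  (cmp 2,0)
bne L1: taken
lw $t1, 0($t7) → $t1=M[108]=-6
and $t6, $t6, $t1 → $t6=2&(-6)=2
add $t7, $t7, 4 → $t7=108+4=112
sub $t2, $t2, 1 → $t2=2-1=1
cmp $t2, 0  (cmp 1,0)
bne L1: taken
lw $t1, 0($t7) → $t1=M[112]=26
and $t6, $t6, $t1 → $t6=2&26=2
add $t7, $t7, 4 → $t7=112+4=116
sub $t2, $t2, 1 → $t2=1-1=0
cmp $t2, 0  (cmp 0,0)
bne L1: not taken
or $t6, $t6, $t1 → $t6=2|26=26
sw $t6, (100) → M[100]=26
halt.

116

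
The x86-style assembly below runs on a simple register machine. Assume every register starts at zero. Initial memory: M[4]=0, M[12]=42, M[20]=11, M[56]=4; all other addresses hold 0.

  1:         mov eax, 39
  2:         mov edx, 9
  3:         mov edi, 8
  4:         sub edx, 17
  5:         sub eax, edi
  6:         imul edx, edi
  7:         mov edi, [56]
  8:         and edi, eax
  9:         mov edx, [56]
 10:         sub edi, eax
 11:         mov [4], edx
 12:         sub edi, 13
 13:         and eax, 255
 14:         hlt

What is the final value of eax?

eax=39
edx=9
edi=8
edx=9-17=-8
eax=39-8=31
edx=(-8)*8=-64
edi=M[56]=4
edi=4&31=4
edx=M[56]=4
edi=4-31=-27
mov [4], edx → M[4]=4
edi=(-27)-13=-40
eax=31&255=31
halt.

31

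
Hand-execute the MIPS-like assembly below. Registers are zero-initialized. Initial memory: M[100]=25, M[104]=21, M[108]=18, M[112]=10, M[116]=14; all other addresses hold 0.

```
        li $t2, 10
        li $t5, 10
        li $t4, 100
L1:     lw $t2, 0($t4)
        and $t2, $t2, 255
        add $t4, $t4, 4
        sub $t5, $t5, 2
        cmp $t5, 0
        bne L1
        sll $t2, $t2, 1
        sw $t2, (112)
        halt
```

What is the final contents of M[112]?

after li $t2, 10: $t2=10
after li $t5, 10: $t5=10
after li $t4, 100: $t4=100
after lw $t2, 0($t4): $t2=M[100]=25
after and $t2, $t2, 255: $t2=25&255=25
after add $t4, $t4, 4: $t4=100+4=104
after sub $t5, $t5, 2: $t5=10-2=8
cmp $t5, 0  (cmp 8,0)
bne L1: taken
after lw $t2, 0($t4): $t2=M[104]=21
after and $t2, $t2, 255: $t2=21&255=21
after add $t4, $t4, 4: $t4=104+4=108
after sub $t5, $t5, 2: $t5=8-2=6
cmp $t5, 0  (cmp 6,0)
bne L1: taken
after lw $t2, 0($t4): $t2=M[108]=18
after and $t2, $t2, 255: $t2=18&255=18
after add $t4, $t4, 4: $t4=108+4=112
after sub $t5, $t5, 2: $t5=6-2=4
cmp $t5, 0  (cmp 4,0)
bne L1: taken
after lw $t2, 0($t4): $t2=M[112]=10
after and $t2, $t2, 255: $t2=10&255=10
after add $t4, $t4, 4: $t4=112+4=116
after sub $t5, $t5, 2: $t5=4-2=2
cmp $t5, 0  (cmp 2,0)
bne L1: taken
after lw $t2, 0($t4): $t2=M[116]=14
after and $t2, $t2, 255: $t2=14&255=14
after add $t4, $t4, 4: $t4=116+4=120
after sub $t5, $t5, 2: $t5=2-2=0
cmp $t5, 0  (cmp 0,0)
bne L1: not taken
after sll $t2, $t2, 1: $t2=14<<1=28
sw $t2, (112) → M[112]=28
halt.

28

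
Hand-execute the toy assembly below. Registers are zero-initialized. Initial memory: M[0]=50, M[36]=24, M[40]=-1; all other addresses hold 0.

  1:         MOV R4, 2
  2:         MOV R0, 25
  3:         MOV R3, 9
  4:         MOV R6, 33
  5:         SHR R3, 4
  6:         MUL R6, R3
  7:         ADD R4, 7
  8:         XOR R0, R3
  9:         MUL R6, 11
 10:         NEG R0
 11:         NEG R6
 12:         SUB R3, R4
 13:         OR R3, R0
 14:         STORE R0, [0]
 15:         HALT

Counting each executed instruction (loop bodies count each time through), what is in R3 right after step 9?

0

R4=2
R0=25
R3=9
R6=33
R3=9>>4=0
R6=33*0=0
R4=2+7=9
R0=25^0=25
R6=0*11=0
After step 9: R3 = 0.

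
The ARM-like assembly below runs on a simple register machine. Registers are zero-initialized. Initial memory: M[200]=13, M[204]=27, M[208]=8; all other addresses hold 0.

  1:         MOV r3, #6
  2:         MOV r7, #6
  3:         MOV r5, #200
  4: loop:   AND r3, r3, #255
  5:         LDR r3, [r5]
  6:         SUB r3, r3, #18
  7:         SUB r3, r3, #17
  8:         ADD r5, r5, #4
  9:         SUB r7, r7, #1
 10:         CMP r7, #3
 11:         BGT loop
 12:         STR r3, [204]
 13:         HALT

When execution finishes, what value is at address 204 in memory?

-27

r3=6
r7=6
r5=200
r3=6&255=6
r3=M[200]=13
r3=13-18=-5
r3=(-5)-17=-22
r5=200+4=204
r7=6-1=5
CMP r7, #3  (cmp 5,3)
BGT loop: taken
r3=(-22)&255=234
r3=M[204]=27
r3=27-18=9
r3=9-17=-8
r5=204+4=208
r7=5-1=4
CMP r7, #3  (cmp 4,3)
BGT loop: taken
r3=(-8)&255=248
r3=M[208]=8
r3=8-18=-10
r3=(-10)-17=-27
r5=208+4=212
r7=4-1=3
CMP r7, #3  (cmp 3,3)
BGT loop: not taken
STR r3, [204] → M[204]=-27
halt.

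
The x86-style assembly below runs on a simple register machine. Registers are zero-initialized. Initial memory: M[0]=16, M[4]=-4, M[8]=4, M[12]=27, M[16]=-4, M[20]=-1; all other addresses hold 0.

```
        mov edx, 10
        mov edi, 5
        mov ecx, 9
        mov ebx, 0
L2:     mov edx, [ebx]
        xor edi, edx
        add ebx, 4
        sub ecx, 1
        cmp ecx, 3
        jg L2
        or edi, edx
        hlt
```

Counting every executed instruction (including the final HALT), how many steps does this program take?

42

mov edx, 10 → edx=10
mov edi, 5 → edi=5
mov ecx, 9 → ecx=9
mov ebx, 0 → ebx=0
mov edx, [ebx] → edx=M[0]=16
xor edi, edx → edi=5^16=21
add ebx, 4 → ebx=0+4=4
sub ecx, 1 → ecx=9-1=8
cmp ecx, 3  (cmp 8,3)
jg L2: taken
mov edx, [ebx] → edx=M[4]=-4
xor edi, edx → edi=21^(-4)=-23
add ebx, 4 → ebx=4+4=8
sub ecx, 1 → ecx=8-1=7
cmp ecx, 3  (cmp 7,3)
jg L2: taken
mov edx, [ebx] → edx=M[8]=4
xor edi, edx → edi=(-23)^4=-19
add ebx, 4 → ebx=8+4=12
sub ecx, 1 → ecx=7-1=6
cmp ecx, 3  (cmp 6,3)
jg L2: taken
mov edx, [ebx] → edx=M[12]=27
xor edi, edx → edi=(-19)^27=-10
add ebx, 4 → ebx=12+4=16
sub ecx, 1 → ecx=6-1=5
cmp ecx, 3  (cmp 5,3)
jg L2: taken
mov edx, [ebx] → edx=M[16]=-4
xor edi, edx → edi=(-10)^(-4)=10
add ebx, 4 → ebx=16+4=20
sub ecx, 1 → ecx=5-1=4
cmp ecx, 3  (cmp 4,3)
jg L2: taken
mov edx, [ebx] → edx=M[20]=-1
xor edi, edx → edi=10^(-1)=-11
add ebx, 4 → ebx=20+4=24
sub ecx, 1 → ecx=4-1=3
cmp ecx, 3  (cmp 3,3)
jg L2: not taken
or edi, edx → edi=(-11)|(-1)=-1
halt.
Total executed instructions: 42.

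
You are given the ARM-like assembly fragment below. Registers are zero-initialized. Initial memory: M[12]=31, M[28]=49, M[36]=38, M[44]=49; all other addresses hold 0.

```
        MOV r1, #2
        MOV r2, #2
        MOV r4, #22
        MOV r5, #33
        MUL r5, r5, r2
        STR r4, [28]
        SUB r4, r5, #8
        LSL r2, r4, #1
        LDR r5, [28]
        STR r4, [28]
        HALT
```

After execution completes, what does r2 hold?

r1=2
r2=2
r4=22
r5=33
r5=33*2=66
STR r4, [28] → M[28]=22
r4=66-8=58
r2=58<<1=116
r5=M[28]=22
STR r4, [28] → M[28]=58
halt.

116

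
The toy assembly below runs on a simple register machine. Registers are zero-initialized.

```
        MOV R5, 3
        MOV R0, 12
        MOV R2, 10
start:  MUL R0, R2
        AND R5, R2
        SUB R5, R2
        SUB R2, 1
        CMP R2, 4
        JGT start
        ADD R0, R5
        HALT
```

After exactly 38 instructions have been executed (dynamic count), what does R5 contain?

MOV R5, 3 → R5=3
MOV R0, 12 → R0=12
MOV R2, 10 → R2=10
MUL R0, R2 → R0=12*10=120
AND R5, R2 → R5=3&10=2
SUB R5, R2 → R5=2-10=-8
SUB R2, 1 → R2=10-1=9
CMP R2, 4  (cmp 9,4)
JGT start: taken
MUL R0, R2 → R0=120*9=1080
AND R5, R2 → R5=(-8)&9=8
SUB R5, R2 → R5=8-9=-1
SUB R2, 1 → R2=9-1=8
CMP R2, 4  (cmp 8,4)
JGT start: taken
MUL R0, R2 → R0=1080*8=8640
AND R5, R2 → R5=(-1)&8=8
SUB R5, R2 → R5=8-8=0
SUB R2, 1 → R2=8-1=7
CMP R2, 4  (cmp 7,4)
JGT start: taken
MUL R0, R2 → R0=8640*7=60480
AND R5, R2 → R5=0&7=0
SUB R5, R2 → R5=0-7=-7
SUB R2, 1 → R2=7-1=6
CMP R2, 4  (cmp 6,4)
JGT start: taken
MUL R0, R2 → R0=60480*6=362880
AND R5, R2 → R5=(-7)&6=0
SUB R5, R2 → R5=0-6=-6
SUB R2, 1 → R2=6-1=5
CMP R2, 4  (cmp 5,4)
JGT start: taken
MUL R0, R2 → R0=362880*5=1814400
AND R5, R2 → R5=(-6)&5=0
SUB R5, R2 → R5=0-5=-5
SUB R2, 1 → R2=5-1=4
CMP R2, 4  (cmp 4,4)
After step 38: R5 = -5.

-5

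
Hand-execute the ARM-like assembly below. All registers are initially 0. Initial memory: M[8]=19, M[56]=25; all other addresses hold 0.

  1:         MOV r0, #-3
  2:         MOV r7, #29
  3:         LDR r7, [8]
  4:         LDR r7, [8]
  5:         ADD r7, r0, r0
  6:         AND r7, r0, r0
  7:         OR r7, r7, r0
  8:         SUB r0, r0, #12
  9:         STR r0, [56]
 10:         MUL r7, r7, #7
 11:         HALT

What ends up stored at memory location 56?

r0=-3
r7=29
r7=M[8]=19
r7=M[8]=19
r7=(-3)+(-3)=-6
r7=(-3)&(-3)=-3
r7=(-3)|(-3)=-3
r0=(-3)-12=-15
STR r0, [56] → M[56]=-15
r7=(-3)*7=-21
halt.

-15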